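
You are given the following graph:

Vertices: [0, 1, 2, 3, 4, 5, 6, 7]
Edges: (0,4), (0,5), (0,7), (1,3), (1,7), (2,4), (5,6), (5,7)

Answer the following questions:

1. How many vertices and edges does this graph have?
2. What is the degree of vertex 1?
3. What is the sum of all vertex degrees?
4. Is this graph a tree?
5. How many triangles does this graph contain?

Count: 8 vertices, 8 edges.
Vertex 1 has neighbors [3, 7], degree = 2.
Handshaking lemma: 2 * 8 = 16.
A tree on 8 vertices has 7 edges. This graph has 8 edges (1 extra). Not a tree.
Number of triangles = 1.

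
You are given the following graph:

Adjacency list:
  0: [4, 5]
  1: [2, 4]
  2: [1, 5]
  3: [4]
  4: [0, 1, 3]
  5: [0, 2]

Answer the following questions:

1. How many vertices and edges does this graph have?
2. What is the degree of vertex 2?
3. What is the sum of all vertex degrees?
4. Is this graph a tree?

Count: 6 vertices, 6 edges.
Vertex 2 has neighbors [1, 5], degree = 2.
Handshaking lemma: 2 * 6 = 12.
A tree on 6 vertices has 5 edges. This graph has 6 edges (1 extra). Not a tree.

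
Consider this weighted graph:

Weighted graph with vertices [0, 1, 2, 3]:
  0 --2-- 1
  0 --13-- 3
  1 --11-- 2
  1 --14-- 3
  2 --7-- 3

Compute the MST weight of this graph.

Applying Kruskal's algorithm (sort edges by weight, add if no cycle):
  Add (0,1) w=2
  Add (2,3) w=7
  Add (1,2) w=11
  Skip (0,3) w=13 (creates cycle)
  Skip (1,3) w=14 (creates cycle)
MST weight = 20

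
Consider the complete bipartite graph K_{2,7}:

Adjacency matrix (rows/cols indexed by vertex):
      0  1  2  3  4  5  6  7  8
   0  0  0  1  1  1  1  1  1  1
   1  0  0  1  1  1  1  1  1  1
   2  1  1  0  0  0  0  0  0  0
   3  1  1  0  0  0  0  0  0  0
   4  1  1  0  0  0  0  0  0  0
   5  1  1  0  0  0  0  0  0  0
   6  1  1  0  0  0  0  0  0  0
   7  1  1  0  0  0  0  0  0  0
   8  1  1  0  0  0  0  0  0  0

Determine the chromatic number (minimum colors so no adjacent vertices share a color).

K_{2,7} is bipartite: vertices split into two independent sets of size 2 and 7.
Color one set 0, the other 1. No adjacent vertices share a color.
Chromatic number = 2.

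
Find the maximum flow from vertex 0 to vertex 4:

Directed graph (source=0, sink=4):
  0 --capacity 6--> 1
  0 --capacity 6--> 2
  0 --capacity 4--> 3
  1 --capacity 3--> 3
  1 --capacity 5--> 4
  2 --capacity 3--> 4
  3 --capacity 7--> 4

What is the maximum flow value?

Computing max flow:
  Flow on (0->1): 6/6
  Flow on (0->2): 3/6
  Flow on (0->3): 4/4
  Flow on (1->3): 1/3
  Flow on (1->4): 5/5
  Flow on (2->4): 3/3
  Flow on (3->4): 5/7
Maximum flow = 13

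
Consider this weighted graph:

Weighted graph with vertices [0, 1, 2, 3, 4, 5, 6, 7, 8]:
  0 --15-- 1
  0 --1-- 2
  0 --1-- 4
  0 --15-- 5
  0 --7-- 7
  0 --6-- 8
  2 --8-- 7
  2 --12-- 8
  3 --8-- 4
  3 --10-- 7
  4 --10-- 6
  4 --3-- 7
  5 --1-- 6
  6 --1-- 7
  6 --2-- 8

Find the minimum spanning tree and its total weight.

Applying Kruskal's algorithm (sort edges by weight, add if no cycle):
  Add (0,2) w=1
  Add (0,4) w=1
  Add (5,6) w=1
  Add (6,7) w=1
  Add (6,8) w=2
  Add (4,7) w=3
  Skip (0,8) w=6 (creates cycle)
  Skip (0,7) w=7 (creates cycle)
  Skip (2,7) w=8 (creates cycle)
  Add (3,4) w=8
  Skip (3,7) w=10 (creates cycle)
  Skip (4,6) w=10 (creates cycle)
  Skip (2,8) w=12 (creates cycle)
  Skip (0,5) w=15 (creates cycle)
  Add (0,1) w=15
MST weight = 32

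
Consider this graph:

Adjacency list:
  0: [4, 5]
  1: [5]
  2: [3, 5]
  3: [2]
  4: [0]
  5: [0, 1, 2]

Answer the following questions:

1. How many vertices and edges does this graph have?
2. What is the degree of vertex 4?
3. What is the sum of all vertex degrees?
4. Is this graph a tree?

Count: 6 vertices, 5 edges.
Vertex 4 has neighbors [0], degree = 1.
Handshaking lemma: 2 * 5 = 10.
A graph is a tree iff it is connected and has exactly n-1 edges. This graph is connected (all 6 vertices in one component) and has 6-1 = 5 edges. It is a tree.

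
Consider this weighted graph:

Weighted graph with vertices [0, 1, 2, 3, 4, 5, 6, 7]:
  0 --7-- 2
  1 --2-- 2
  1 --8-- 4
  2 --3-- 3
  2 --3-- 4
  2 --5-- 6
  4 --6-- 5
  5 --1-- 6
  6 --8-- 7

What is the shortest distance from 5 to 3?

Using Dijkstra's algorithm from vertex 5:
Shortest path: 5 -> 6 -> 2 -> 3
Total weight: 1 + 5 + 3 = 9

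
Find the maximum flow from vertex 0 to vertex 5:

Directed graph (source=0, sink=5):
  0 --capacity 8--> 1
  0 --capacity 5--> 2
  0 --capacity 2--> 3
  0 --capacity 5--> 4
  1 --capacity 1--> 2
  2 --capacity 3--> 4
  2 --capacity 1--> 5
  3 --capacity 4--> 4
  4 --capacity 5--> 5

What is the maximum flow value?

Computing max flow:
  Flow on (0->1): 1/8
  Flow on (0->2): 3/5
  Flow on (0->4): 2/5
  Flow on (1->2): 1/1
  Flow on (2->4): 3/3
  Flow on (2->5): 1/1
  Flow on (4->5): 5/5
Maximum flow = 6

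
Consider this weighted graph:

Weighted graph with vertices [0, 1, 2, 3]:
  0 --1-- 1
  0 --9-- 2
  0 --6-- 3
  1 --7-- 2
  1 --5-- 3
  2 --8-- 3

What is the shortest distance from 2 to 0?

Using Dijkstra's algorithm from vertex 2:
Shortest path: 2 -> 1 -> 0
Total weight: 7 + 1 = 8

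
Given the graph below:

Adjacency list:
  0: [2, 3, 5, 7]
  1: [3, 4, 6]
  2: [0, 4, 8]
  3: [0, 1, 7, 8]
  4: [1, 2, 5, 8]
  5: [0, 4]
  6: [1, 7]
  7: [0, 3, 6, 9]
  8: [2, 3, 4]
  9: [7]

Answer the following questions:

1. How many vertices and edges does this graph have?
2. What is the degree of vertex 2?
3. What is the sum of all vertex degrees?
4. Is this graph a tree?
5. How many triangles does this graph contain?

Count: 10 vertices, 15 edges.
Vertex 2 has neighbors [0, 4, 8], degree = 3.
Handshaking lemma: 2 * 15 = 30.
A tree on 10 vertices has 9 edges. This graph has 15 edges (6 extra). Not a tree.
Number of triangles = 2.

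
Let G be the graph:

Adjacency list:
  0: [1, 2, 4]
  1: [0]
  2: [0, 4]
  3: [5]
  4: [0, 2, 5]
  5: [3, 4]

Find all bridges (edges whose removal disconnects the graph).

A bridge is an edge whose removal increases the number of connected components.
Bridges found: (0,1), (3,5), (4,5)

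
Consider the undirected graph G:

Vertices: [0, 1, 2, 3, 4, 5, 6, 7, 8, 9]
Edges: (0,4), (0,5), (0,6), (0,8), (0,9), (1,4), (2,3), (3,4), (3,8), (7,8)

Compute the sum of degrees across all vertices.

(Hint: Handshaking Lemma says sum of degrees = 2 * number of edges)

Count edges: 10 edges.
By Handshaking Lemma: sum of degrees = 2 * 10 = 20.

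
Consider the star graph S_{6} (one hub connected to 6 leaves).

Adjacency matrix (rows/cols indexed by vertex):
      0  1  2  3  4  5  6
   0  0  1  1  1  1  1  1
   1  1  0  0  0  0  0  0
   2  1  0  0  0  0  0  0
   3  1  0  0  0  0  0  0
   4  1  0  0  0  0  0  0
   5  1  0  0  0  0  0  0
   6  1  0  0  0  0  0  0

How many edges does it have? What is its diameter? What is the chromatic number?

Star graph S_{6}: the hub connects to all 6 leaves.
Edges = 6.
Diameter = 2 (any leaf to hub is 1, leaf to leaf through hub is 2).
Star graphs are bipartite (hub vs leaves), so chromatic number = 2.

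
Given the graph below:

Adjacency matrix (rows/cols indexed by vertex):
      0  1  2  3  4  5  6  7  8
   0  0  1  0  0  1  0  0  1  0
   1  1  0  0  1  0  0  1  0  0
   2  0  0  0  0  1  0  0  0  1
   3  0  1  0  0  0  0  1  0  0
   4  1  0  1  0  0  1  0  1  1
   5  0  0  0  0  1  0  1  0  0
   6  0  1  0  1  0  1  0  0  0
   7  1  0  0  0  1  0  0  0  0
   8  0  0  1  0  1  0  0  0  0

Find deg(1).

Vertex 1 has neighbors [0, 3, 6], so deg(1) = 3.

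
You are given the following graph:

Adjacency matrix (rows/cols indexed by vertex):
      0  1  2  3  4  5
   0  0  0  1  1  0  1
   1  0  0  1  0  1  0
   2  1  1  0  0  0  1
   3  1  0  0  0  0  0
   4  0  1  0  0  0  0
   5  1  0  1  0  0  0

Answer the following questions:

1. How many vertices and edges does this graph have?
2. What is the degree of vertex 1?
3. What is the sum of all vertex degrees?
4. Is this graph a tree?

Count: 6 vertices, 6 edges.
Vertex 1 has neighbors [2, 4], degree = 2.
Handshaking lemma: 2 * 6 = 12.
A tree on 6 vertices has 5 edges. This graph has 6 edges (1 extra). Not a tree.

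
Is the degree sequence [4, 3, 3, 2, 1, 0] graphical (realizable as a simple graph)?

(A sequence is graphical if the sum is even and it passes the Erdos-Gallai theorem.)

Sum of degrees = 13. Sum is odd, so the sequence is NOT graphical.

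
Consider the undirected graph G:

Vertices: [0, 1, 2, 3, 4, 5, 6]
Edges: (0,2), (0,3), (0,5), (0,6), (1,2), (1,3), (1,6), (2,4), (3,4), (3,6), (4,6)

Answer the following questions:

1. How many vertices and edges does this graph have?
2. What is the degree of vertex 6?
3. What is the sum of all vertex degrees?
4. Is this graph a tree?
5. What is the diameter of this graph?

Count: 7 vertices, 11 edges.
Vertex 6 has neighbors [0, 1, 3, 4], degree = 4.
Handshaking lemma: 2 * 11 = 22.
A tree on 7 vertices has 6 edges. This graph has 11 edges (5 extra). Not a tree.
Diameter (longest shortest path) = 3.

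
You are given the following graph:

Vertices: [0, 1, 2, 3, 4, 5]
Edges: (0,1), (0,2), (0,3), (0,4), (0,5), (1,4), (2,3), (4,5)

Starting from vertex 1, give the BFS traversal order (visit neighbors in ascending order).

BFS from vertex 1 (neighbors processed in ascending order):
Visit order: 1, 0, 4, 2, 3, 5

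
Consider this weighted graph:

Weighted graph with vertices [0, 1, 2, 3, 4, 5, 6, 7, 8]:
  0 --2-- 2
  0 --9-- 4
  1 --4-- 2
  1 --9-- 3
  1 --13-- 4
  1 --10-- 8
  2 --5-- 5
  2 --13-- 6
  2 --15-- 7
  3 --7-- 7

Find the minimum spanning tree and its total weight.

Applying Kruskal's algorithm (sort edges by weight, add if no cycle):
  Add (0,2) w=2
  Add (1,2) w=4
  Add (2,5) w=5
  Add (3,7) w=7
  Add (0,4) w=9
  Add (1,3) w=9
  Add (1,8) w=10
  Skip (1,4) w=13 (creates cycle)
  Add (2,6) w=13
  Skip (2,7) w=15 (creates cycle)
MST weight = 59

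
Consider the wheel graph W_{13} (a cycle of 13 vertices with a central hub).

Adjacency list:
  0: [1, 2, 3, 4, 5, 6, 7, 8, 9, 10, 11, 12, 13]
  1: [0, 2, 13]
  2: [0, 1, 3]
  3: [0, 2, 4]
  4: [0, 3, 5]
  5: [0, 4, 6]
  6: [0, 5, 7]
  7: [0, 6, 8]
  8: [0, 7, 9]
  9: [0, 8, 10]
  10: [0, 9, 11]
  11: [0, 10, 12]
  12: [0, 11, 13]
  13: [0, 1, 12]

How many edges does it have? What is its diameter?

Wheel graph W_{13}: 13 cycle edges + 13 spoke edges = 26 edges.
The hub is distance 1 from all cycle vertices. Max distance between cycle vertices through hub is 2.
Diameter = 2.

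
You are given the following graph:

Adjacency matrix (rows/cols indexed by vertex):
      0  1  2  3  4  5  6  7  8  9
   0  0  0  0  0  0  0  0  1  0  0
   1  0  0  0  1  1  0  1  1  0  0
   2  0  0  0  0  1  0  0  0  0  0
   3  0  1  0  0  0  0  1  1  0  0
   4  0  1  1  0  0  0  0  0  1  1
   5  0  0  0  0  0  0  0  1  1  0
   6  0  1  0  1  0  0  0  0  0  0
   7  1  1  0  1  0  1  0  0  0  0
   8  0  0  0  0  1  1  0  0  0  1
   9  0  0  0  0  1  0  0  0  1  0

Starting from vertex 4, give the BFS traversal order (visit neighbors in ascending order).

BFS from vertex 4 (neighbors processed in ascending order):
Visit order: 4, 1, 2, 8, 9, 3, 6, 7, 5, 0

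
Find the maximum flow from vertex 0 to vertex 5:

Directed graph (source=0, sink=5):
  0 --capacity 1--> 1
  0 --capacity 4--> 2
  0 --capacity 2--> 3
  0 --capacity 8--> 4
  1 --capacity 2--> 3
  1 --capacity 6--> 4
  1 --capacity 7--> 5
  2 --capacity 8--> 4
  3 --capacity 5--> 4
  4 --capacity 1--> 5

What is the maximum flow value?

Computing max flow:
  Flow on (0->1): 1/1
  Flow on (0->4): 1/8
  Flow on (1->5): 1/7
  Flow on (4->5): 1/1
Maximum flow = 2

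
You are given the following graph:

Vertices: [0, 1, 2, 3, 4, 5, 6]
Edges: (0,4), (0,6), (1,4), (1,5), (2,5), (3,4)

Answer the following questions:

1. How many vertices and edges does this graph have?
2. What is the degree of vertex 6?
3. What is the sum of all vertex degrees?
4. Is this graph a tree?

Count: 7 vertices, 6 edges.
Vertex 6 has neighbors [0], degree = 1.
Handshaking lemma: 2 * 6 = 12.
A graph is a tree iff it is connected and has exactly n-1 edges. This graph is connected (all 7 vertices in one component) and has 7-1 = 6 edges. It is a tree.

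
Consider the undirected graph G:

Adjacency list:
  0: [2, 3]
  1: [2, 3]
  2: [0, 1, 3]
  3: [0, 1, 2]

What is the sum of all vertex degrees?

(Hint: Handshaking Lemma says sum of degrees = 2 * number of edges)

Count edges: 5 edges.
By Handshaking Lemma: sum of degrees = 2 * 5 = 10.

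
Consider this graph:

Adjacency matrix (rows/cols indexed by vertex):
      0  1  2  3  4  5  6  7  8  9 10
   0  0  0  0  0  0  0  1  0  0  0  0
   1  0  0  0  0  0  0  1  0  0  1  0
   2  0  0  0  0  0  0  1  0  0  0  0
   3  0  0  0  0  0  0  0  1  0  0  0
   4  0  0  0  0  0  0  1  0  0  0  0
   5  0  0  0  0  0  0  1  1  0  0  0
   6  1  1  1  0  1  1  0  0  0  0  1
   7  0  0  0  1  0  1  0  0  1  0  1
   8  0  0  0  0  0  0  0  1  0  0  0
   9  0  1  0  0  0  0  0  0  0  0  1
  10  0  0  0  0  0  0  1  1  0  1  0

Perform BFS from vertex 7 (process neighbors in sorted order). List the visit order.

BFS from vertex 7 (neighbors processed in ascending order):
Visit order: 7, 3, 5, 8, 10, 6, 9, 0, 1, 2, 4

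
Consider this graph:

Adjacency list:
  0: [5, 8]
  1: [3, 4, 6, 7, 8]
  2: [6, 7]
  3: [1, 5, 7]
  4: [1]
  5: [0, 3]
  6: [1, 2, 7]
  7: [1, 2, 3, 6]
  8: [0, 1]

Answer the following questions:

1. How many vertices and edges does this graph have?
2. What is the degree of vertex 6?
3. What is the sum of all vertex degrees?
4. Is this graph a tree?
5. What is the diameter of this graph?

Count: 9 vertices, 12 edges.
Vertex 6 has neighbors [1, 2, 7], degree = 3.
Handshaking lemma: 2 * 12 = 24.
A tree on 9 vertices has 8 edges. This graph has 12 edges (4 extra). Not a tree.
Diameter (longest shortest path) = 4.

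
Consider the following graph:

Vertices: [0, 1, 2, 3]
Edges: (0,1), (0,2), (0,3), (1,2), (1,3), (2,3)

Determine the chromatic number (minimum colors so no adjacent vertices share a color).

The graph has a maximum clique of size 4 (lower bound on chromatic number).
A valid 4-coloring: {0: 0, 1: 1, 2: 2, 3: 3}.
Chromatic number = 4.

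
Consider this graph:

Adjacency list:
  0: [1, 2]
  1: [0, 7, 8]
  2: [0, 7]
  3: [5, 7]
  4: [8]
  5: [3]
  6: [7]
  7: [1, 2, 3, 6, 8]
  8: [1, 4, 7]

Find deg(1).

Vertex 1 has neighbors [0, 7, 8], so deg(1) = 3.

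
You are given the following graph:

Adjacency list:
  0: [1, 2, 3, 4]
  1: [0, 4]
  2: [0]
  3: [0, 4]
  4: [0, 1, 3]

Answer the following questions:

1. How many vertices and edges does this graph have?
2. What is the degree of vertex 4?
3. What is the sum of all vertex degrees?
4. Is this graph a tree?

Count: 5 vertices, 6 edges.
Vertex 4 has neighbors [0, 1, 3], degree = 3.
Handshaking lemma: 2 * 6 = 12.
A tree on 5 vertices has 4 edges. This graph has 6 edges (2 extra). Not a tree.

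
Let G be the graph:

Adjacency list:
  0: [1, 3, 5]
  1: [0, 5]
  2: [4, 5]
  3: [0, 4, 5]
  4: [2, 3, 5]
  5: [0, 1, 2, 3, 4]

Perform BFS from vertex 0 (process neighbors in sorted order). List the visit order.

BFS from vertex 0 (neighbors processed in ascending order):
Visit order: 0, 1, 3, 5, 4, 2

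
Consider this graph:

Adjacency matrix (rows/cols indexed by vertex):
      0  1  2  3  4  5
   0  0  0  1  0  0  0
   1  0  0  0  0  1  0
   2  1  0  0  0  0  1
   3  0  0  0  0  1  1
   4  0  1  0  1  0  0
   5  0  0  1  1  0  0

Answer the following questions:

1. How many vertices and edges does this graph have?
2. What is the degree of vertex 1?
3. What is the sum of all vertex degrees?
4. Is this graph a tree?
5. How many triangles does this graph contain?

Count: 6 vertices, 5 edges.
Vertex 1 has neighbors [4], degree = 1.
Handshaking lemma: 2 * 5 = 10.
A graph is a tree iff it is connected and has exactly n-1 edges. This graph is connected (all 6 vertices in one component) and has 6-1 = 5 edges. It is a tree.
Number of triangles = 0.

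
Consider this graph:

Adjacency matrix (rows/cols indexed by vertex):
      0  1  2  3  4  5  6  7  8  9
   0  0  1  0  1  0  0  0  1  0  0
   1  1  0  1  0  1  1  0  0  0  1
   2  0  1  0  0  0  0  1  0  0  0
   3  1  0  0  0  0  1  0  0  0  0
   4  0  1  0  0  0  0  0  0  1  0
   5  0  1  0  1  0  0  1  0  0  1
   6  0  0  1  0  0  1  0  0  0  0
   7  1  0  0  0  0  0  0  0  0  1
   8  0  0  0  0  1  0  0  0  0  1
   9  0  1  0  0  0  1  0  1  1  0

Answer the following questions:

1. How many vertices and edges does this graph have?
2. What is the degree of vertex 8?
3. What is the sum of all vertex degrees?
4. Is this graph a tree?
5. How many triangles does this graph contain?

Count: 10 vertices, 14 edges.
Vertex 8 has neighbors [4, 9], degree = 2.
Handshaking lemma: 2 * 14 = 28.
A tree on 10 vertices has 9 edges. This graph has 14 edges (5 extra). Not a tree.
Number of triangles = 1.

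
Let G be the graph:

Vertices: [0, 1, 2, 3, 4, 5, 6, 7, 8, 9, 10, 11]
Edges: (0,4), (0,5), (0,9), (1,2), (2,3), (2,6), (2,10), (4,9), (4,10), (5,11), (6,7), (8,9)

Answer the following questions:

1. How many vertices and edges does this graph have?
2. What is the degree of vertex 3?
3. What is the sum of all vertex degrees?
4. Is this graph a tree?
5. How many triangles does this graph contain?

Count: 12 vertices, 12 edges.
Vertex 3 has neighbors [2], degree = 1.
Handshaking lemma: 2 * 12 = 24.
A tree on 12 vertices has 11 edges. This graph has 12 edges (1 extra). Not a tree.
Number of triangles = 1.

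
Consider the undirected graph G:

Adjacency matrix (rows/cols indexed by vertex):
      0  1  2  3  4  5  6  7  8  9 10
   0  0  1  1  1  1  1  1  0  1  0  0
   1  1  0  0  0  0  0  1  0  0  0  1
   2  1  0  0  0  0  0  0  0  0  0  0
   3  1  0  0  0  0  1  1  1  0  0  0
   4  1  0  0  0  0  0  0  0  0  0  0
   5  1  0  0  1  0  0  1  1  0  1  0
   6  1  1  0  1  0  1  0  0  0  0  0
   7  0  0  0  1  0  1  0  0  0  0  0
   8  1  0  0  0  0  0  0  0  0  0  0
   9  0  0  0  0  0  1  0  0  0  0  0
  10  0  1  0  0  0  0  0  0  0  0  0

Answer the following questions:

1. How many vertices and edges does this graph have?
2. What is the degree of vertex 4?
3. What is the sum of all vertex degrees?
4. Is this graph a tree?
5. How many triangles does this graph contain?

Count: 11 vertices, 15 edges.
Vertex 4 has neighbors [0], degree = 1.
Handshaking lemma: 2 * 15 = 30.
A tree on 11 vertices has 10 edges. This graph has 15 edges (5 extra). Not a tree.
Number of triangles = 6.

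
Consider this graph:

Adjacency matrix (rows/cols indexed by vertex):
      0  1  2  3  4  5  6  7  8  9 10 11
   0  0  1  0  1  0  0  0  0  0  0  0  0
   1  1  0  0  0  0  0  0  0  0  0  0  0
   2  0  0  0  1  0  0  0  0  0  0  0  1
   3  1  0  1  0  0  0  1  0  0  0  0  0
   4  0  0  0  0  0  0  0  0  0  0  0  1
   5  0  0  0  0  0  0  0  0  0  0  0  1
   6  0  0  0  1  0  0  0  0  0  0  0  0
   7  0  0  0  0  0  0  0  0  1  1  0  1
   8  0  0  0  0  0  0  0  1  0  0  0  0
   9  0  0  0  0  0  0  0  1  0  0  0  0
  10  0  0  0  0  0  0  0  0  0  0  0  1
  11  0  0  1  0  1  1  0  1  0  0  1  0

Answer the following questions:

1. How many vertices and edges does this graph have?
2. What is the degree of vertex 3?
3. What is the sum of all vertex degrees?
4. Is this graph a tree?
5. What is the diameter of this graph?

Count: 12 vertices, 11 edges.
Vertex 3 has neighbors [0, 2, 6], degree = 3.
Handshaking lemma: 2 * 11 = 22.
A graph is a tree iff it is connected and has exactly n-1 edges. This graph is connected (all 12 vertices in one component) and has 12-1 = 11 edges. It is a tree.
Diameter (longest shortest path) = 6.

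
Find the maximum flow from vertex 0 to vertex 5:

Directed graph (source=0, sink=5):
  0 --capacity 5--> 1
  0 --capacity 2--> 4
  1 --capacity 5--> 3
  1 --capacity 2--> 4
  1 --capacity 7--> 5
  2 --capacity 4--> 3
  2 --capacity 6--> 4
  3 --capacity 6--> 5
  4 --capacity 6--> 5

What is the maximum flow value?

Computing max flow:
  Flow on (0->1): 5/5
  Flow on (0->4): 2/2
  Flow on (1->5): 5/7
  Flow on (4->5): 2/6
Maximum flow = 7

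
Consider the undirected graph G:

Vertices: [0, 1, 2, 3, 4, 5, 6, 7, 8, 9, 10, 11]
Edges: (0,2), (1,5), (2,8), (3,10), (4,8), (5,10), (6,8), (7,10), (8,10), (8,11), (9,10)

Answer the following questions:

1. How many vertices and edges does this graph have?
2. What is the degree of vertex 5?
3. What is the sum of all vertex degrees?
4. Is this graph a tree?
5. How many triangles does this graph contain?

Count: 12 vertices, 11 edges.
Vertex 5 has neighbors [1, 10], degree = 2.
Handshaking lemma: 2 * 11 = 22.
A graph is a tree iff it is connected and has exactly n-1 edges. This graph is connected (all 12 vertices in one component) and has 12-1 = 11 edges. It is a tree.
Number of triangles = 0.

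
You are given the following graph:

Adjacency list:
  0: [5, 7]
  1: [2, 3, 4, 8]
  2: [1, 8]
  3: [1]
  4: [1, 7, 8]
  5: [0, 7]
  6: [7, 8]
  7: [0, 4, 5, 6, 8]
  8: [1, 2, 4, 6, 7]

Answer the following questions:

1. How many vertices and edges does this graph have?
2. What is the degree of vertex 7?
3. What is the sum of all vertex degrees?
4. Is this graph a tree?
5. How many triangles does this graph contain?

Count: 9 vertices, 13 edges.
Vertex 7 has neighbors [0, 4, 5, 6, 8], degree = 5.
Handshaking lemma: 2 * 13 = 26.
A tree on 9 vertices has 8 edges. This graph has 13 edges (5 extra). Not a tree.
Number of triangles = 5.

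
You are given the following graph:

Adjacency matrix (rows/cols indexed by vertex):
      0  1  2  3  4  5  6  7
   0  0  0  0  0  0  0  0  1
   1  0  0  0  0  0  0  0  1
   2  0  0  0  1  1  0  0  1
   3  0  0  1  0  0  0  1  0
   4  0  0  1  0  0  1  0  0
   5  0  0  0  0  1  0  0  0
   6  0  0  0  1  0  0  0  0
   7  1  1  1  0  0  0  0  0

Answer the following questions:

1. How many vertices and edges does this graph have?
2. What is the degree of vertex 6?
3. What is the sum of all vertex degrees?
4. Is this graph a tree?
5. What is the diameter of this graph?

Count: 8 vertices, 7 edges.
Vertex 6 has neighbors [3], degree = 1.
Handshaking lemma: 2 * 7 = 14.
A graph is a tree iff it is connected and has exactly n-1 edges. This graph is connected (all 8 vertices in one component) and has 8-1 = 7 edges. It is a tree.
Diameter (longest shortest path) = 4.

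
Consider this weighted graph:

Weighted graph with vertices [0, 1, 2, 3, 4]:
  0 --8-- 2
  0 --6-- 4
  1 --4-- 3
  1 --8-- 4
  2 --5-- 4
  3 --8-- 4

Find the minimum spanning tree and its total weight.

Applying Kruskal's algorithm (sort edges by weight, add if no cycle):
  Add (1,3) w=4
  Add (2,4) w=5
  Add (0,4) w=6
  Skip (0,2) w=8 (creates cycle)
  Add (1,4) w=8
  Skip (3,4) w=8 (creates cycle)
MST weight = 23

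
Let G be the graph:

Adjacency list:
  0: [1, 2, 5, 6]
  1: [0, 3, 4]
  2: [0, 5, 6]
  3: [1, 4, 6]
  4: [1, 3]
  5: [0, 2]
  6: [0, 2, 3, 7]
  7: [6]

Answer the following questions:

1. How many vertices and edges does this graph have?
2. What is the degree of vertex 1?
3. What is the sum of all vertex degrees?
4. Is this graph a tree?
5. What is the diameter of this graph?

Count: 8 vertices, 11 edges.
Vertex 1 has neighbors [0, 3, 4], degree = 3.
Handshaking lemma: 2 * 11 = 22.
A tree on 8 vertices has 7 edges. This graph has 11 edges (4 extra). Not a tree.
Diameter (longest shortest path) = 3.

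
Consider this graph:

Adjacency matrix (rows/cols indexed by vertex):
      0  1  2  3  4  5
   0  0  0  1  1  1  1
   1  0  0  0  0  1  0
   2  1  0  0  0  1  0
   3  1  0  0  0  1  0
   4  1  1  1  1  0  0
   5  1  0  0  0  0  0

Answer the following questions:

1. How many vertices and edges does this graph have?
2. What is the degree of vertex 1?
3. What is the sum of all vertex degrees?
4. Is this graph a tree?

Count: 6 vertices, 7 edges.
Vertex 1 has neighbors [4], degree = 1.
Handshaking lemma: 2 * 7 = 14.
A tree on 6 vertices has 5 edges. This graph has 7 edges (2 extra). Not a tree.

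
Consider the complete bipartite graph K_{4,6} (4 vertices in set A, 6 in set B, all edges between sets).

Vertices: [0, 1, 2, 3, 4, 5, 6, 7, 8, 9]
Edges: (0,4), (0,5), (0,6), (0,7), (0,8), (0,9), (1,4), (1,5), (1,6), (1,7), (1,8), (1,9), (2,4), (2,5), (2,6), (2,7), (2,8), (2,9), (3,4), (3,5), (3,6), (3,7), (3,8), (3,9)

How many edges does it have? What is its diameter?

K_{4,6} has 4 * 6 = 24 edges.
Any vertex reaches any opposite-side vertex in 1 step; same-side vertices reach in 2 steps via any opposite-side vertex.
Diameter = 2.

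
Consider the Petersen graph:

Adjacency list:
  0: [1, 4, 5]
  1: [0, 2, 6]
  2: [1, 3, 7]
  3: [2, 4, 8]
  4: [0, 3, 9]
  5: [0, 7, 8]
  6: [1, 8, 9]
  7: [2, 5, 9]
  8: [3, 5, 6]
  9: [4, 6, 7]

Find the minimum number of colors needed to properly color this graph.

The Petersen graph contains odd cycles (e.g. the outer 5-cycle), so chi >= 3.
A proper 3-coloring exists (it is a well-known 3-chromatic graph).
Chromatic number = 3.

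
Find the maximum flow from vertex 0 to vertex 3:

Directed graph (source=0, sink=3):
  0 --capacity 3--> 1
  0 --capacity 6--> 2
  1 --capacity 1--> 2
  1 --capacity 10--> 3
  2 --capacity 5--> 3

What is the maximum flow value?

Computing max flow:
  Flow on (0->1): 3/3
  Flow on (0->2): 5/6
  Flow on (1->3): 3/10
  Flow on (2->3): 5/5
Maximum flow = 8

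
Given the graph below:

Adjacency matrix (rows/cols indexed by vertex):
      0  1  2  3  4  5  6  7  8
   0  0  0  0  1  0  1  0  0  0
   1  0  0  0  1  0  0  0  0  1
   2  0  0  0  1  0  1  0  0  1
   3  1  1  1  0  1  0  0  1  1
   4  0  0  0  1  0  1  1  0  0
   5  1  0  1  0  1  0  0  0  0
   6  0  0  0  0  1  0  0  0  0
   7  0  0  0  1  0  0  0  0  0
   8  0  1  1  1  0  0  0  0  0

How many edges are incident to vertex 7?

Vertex 7 has neighbors [3], so deg(7) = 1.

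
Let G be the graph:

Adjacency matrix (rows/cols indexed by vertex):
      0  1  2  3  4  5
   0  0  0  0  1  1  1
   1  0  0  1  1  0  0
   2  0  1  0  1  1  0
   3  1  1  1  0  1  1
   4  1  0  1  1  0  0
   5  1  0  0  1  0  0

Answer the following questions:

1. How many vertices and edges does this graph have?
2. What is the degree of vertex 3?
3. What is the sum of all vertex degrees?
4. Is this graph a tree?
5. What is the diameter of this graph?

Count: 6 vertices, 9 edges.
Vertex 3 has neighbors [0, 1, 2, 4, 5], degree = 5.
Handshaking lemma: 2 * 9 = 18.
A tree on 6 vertices has 5 edges. This graph has 9 edges (4 extra). Not a tree.
Diameter (longest shortest path) = 2.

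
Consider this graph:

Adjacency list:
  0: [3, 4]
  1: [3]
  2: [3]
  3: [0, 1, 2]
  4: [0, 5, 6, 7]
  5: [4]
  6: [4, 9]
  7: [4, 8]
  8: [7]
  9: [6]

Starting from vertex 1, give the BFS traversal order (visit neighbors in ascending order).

BFS from vertex 1 (neighbors processed in ascending order):
Visit order: 1, 3, 0, 2, 4, 5, 6, 7, 9, 8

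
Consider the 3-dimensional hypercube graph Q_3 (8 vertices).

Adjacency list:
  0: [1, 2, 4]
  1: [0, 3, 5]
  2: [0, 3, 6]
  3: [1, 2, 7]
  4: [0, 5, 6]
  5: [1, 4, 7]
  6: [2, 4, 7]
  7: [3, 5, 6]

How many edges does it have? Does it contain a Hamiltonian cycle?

Q_3 has 8 * 3 / 2 = 12 edges.
Q_3 (d >= 2) always has a Hamiltonian cycle: a 3-bit cyclic Gray code visits every vertex exactly once and returns to the start.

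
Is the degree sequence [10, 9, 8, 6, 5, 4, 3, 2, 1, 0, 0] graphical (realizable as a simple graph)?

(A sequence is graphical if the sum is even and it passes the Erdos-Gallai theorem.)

Sum of degrees = 48. Sum is even but fails Erdos-Gallai. The sequence is NOT graphical.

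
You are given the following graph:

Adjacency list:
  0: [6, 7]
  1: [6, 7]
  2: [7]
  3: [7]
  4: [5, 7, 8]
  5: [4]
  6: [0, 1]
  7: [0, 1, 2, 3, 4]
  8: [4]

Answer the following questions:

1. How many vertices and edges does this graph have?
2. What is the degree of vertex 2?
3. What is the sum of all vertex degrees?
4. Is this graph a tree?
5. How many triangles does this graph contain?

Count: 9 vertices, 9 edges.
Vertex 2 has neighbors [7], degree = 1.
Handshaking lemma: 2 * 9 = 18.
A tree on 9 vertices has 8 edges. This graph has 9 edges (1 extra). Not a tree.
Number of triangles = 0.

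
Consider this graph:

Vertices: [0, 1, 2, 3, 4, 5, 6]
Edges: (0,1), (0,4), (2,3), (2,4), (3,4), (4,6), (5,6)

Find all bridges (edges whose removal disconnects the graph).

A bridge is an edge whose removal increases the number of connected components.
Bridges found: (0,1), (0,4), (4,6), (5,6)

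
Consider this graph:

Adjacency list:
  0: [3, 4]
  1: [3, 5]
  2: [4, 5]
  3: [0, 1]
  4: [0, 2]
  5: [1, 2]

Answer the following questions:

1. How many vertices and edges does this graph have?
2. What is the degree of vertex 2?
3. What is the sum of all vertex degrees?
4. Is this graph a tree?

Count: 6 vertices, 6 edges.
Vertex 2 has neighbors [4, 5], degree = 2.
Handshaking lemma: 2 * 6 = 12.
A tree on 6 vertices has 5 edges. This graph has 6 edges (1 extra). Not a tree.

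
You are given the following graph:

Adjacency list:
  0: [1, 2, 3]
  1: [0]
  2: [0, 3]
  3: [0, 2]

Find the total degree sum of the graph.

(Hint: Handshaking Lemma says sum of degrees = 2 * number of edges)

Count edges: 4 edges.
By Handshaking Lemma: sum of degrees = 2 * 4 = 8.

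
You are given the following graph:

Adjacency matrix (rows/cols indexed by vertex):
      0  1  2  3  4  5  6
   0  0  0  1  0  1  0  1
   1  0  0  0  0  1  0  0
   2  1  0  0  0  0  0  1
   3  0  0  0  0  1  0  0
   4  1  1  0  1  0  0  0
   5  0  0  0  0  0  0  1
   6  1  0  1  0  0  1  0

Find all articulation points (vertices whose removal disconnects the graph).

An articulation point is a vertex whose removal disconnects the graph.
Articulation points: [0, 4, 6]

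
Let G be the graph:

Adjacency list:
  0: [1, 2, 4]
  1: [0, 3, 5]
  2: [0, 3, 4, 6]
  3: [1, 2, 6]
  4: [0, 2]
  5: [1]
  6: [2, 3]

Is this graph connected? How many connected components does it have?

Checking connectivity: the graph has 1 connected component(s).
All vertices are reachable from each other. The graph IS connected.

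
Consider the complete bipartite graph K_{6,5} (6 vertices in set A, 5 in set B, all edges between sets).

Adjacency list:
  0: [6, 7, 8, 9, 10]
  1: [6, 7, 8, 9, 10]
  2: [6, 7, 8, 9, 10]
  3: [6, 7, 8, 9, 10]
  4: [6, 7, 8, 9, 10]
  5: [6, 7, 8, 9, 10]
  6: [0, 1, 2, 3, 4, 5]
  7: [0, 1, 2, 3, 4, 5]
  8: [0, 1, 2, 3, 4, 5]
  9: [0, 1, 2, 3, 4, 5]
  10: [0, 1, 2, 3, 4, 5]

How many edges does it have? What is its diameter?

K_{6,5} has 6 * 5 = 30 edges.
Any vertex reaches any opposite-side vertex in 1 step; same-side vertices reach in 2 steps via any opposite-side vertex.
Diameter = 2.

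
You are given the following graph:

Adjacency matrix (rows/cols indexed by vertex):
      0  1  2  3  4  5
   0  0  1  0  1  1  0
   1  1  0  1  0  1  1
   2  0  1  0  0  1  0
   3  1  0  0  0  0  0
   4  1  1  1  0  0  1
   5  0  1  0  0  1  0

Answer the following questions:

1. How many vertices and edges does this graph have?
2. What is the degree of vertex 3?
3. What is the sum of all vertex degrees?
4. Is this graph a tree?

Count: 6 vertices, 8 edges.
Vertex 3 has neighbors [0], degree = 1.
Handshaking lemma: 2 * 8 = 16.
A tree on 6 vertices has 5 edges. This graph has 8 edges (3 extra). Not a tree.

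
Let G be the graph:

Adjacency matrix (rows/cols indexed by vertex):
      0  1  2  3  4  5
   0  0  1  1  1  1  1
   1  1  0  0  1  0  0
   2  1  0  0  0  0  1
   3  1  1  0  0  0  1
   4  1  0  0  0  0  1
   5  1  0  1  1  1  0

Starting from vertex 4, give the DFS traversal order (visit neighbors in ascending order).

DFS from vertex 4 (neighbors processed in ascending order):
Visit order: 4, 0, 1, 3, 5, 2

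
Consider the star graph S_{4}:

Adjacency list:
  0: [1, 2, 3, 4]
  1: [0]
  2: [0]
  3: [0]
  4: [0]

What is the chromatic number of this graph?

S_{4} has one hub adjacent to 4 leaves; leaves are pairwise non-adjacent.
Color the hub 0 and every leaf 1.
Chromatic number = 2.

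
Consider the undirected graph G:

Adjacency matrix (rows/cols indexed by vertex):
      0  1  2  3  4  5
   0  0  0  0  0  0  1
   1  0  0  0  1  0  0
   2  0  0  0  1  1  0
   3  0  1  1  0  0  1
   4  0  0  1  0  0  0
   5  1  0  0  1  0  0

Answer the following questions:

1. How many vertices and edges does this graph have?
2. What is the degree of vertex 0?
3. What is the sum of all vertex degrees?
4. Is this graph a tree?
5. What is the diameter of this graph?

Count: 6 vertices, 5 edges.
Vertex 0 has neighbors [5], degree = 1.
Handshaking lemma: 2 * 5 = 10.
A graph is a tree iff it is connected and has exactly n-1 edges. This graph is connected (all 6 vertices in one component) and has 6-1 = 5 edges. It is a tree.
Diameter (longest shortest path) = 4.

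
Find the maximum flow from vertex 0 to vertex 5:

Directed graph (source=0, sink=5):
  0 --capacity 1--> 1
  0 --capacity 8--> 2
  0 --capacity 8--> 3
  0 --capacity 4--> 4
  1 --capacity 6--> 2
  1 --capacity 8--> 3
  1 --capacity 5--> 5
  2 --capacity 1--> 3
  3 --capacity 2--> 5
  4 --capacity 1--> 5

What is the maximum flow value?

Computing max flow:
  Flow on (0->1): 1/1
  Flow on (0->2): 1/8
  Flow on (0->3): 1/8
  Flow on (0->4): 1/4
  Flow on (1->5): 1/5
  Flow on (2->3): 1/1
  Flow on (3->5): 2/2
  Flow on (4->5): 1/1
Maximum flow = 4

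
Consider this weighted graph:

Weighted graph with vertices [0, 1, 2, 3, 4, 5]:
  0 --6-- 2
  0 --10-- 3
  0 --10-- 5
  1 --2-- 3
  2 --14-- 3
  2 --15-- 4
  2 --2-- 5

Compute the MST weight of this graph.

Applying Kruskal's algorithm (sort edges by weight, add if no cycle):
  Add (1,3) w=2
  Add (2,5) w=2
  Add (0,2) w=6
  Add (0,3) w=10
  Skip (0,5) w=10 (creates cycle)
  Skip (2,3) w=14 (creates cycle)
  Add (2,4) w=15
MST weight = 35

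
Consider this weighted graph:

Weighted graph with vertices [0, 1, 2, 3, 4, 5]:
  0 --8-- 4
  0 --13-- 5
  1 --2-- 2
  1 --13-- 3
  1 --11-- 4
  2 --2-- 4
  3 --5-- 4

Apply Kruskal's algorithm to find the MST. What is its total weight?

Applying Kruskal's algorithm (sort edges by weight, add if no cycle):
  Add (1,2) w=2
  Add (2,4) w=2
  Add (3,4) w=5
  Add (0,4) w=8
  Skip (1,4) w=11 (creates cycle)
  Add (0,5) w=13
  Skip (1,3) w=13 (creates cycle)
MST weight = 30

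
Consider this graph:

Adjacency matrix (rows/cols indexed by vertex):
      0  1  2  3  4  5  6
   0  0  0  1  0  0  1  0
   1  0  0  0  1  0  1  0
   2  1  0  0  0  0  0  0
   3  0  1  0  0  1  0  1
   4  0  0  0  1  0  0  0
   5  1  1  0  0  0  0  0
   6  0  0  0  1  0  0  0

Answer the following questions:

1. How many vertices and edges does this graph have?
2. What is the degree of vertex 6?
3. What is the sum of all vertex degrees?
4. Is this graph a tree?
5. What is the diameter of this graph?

Count: 7 vertices, 6 edges.
Vertex 6 has neighbors [3], degree = 1.
Handshaking lemma: 2 * 6 = 12.
A graph is a tree iff it is connected and has exactly n-1 edges. This graph is connected (all 7 vertices in one component) and has 7-1 = 6 edges. It is a tree.
Diameter (longest shortest path) = 5.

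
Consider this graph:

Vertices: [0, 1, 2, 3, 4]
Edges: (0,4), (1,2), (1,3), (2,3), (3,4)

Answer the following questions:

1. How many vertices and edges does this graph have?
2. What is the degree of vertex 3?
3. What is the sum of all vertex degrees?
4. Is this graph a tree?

Count: 5 vertices, 5 edges.
Vertex 3 has neighbors [1, 2, 4], degree = 3.
Handshaking lemma: 2 * 5 = 10.
A tree on 5 vertices has 4 edges. This graph has 5 edges (1 extra). Not a tree.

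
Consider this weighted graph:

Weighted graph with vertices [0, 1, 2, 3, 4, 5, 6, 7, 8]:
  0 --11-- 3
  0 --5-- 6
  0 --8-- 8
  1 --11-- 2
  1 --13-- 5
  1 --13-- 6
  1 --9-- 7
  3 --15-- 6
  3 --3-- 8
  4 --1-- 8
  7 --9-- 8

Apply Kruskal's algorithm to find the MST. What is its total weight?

Applying Kruskal's algorithm (sort edges by weight, add if no cycle):
  Add (4,8) w=1
  Add (3,8) w=3
  Add (0,6) w=5
  Add (0,8) w=8
  Add (1,7) w=9
  Add (7,8) w=9
  Skip (0,3) w=11 (creates cycle)
  Add (1,2) w=11
  Add (1,5) w=13
  Skip (1,6) w=13 (creates cycle)
  Skip (3,6) w=15 (creates cycle)
MST weight = 59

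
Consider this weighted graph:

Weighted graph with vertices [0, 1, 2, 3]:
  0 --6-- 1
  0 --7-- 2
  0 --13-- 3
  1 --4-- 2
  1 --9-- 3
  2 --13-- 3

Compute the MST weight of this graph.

Applying Kruskal's algorithm (sort edges by weight, add if no cycle):
  Add (1,2) w=4
  Add (0,1) w=6
  Skip (0,2) w=7 (creates cycle)
  Add (1,3) w=9
  Skip (0,3) w=13 (creates cycle)
  Skip (2,3) w=13 (creates cycle)
MST weight = 19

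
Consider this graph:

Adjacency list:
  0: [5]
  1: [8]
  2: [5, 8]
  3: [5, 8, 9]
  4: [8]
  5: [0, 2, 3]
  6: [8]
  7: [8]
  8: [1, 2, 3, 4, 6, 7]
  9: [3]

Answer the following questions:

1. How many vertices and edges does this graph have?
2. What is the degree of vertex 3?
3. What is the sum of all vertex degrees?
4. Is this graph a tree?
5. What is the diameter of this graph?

Count: 10 vertices, 10 edges.
Vertex 3 has neighbors [5, 8, 9], degree = 3.
Handshaking lemma: 2 * 10 = 20.
A tree on 10 vertices has 9 edges. This graph has 10 edges (1 extra). Not a tree.
Diameter (longest shortest path) = 4.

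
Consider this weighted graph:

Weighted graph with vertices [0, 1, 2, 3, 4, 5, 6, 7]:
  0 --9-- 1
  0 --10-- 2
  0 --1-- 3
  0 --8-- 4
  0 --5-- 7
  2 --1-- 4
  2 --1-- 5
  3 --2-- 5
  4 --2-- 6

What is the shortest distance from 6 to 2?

Using Dijkstra's algorithm from vertex 6:
Shortest path: 6 -> 4 -> 2
Total weight: 2 + 1 = 3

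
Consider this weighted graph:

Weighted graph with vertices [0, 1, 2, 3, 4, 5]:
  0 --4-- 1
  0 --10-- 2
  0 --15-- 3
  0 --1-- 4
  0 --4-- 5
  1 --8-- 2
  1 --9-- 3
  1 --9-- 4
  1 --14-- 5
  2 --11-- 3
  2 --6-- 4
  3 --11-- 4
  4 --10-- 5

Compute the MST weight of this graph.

Applying Kruskal's algorithm (sort edges by weight, add if no cycle):
  Add (0,4) w=1
  Add (0,1) w=4
  Add (0,5) w=4
  Add (2,4) w=6
  Skip (1,2) w=8 (creates cycle)
  Add (1,3) w=9
  Skip (1,4) w=9 (creates cycle)
  Skip (0,2) w=10 (creates cycle)
  Skip (4,5) w=10 (creates cycle)
  Skip (2,3) w=11 (creates cycle)
  Skip (3,4) w=11 (creates cycle)
  Skip (1,5) w=14 (creates cycle)
  Skip (0,3) w=15 (creates cycle)
MST weight = 24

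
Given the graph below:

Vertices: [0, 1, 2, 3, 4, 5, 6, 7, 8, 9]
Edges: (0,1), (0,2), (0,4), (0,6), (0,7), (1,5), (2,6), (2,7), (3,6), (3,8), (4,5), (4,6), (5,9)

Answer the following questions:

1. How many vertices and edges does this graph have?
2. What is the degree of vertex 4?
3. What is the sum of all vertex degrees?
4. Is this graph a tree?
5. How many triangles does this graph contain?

Count: 10 vertices, 13 edges.
Vertex 4 has neighbors [0, 5, 6], degree = 3.
Handshaking lemma: 2 * 13 = 26.
A tree on 10 vertices has 9 edges. This graph has 13 edges (4 extra). Not a tree.
Number of triangles = 3.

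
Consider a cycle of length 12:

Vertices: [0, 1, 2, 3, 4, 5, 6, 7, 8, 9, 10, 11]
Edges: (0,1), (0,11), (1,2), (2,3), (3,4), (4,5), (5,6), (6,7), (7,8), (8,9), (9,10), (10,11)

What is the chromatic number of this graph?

This is an even cycle (C_12). Even cycles are bipartite.
Chromatic number = 2.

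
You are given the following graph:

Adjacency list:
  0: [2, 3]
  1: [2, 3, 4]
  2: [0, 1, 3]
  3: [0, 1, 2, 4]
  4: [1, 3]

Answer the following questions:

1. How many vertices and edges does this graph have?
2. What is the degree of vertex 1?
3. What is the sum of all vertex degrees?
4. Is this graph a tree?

Count: 5 vertices, 7 edges.
Vertex 1 has neighbors [2, 3, 4], degree = 3.
Handshaking lemma: 2 * 7 = 14.
A tree on 5 vertices has 4 edges. This graph has 7 edges (3 extra). Not a tree.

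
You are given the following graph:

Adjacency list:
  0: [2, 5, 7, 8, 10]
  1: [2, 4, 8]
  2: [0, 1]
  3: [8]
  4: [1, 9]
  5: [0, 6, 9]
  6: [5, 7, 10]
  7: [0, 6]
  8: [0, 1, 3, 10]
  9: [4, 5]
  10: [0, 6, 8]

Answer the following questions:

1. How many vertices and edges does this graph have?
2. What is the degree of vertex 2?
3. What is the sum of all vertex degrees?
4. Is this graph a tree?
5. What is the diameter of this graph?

Count: 11 vertices, 15 edges.
Vertex 2 has neighbors [0, 1], degree = 2.
Handshaking lemma: 2 * 15 = 30.
A tree on 11 vertices has 10 edges. This graph has 15 edges (5 extra). Not a tree.
Diameter (longest shortest path) = 4.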